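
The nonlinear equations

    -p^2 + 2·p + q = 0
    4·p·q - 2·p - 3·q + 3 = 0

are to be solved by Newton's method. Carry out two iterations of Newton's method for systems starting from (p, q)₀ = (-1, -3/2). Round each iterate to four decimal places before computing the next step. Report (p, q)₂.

At (-1, -3/2): F = (-4.5000, 15.5000).
Jacobian J = [[-2·p + 2, 1], [4·q - 2, 4·p - 3]].
At the point, J = [[4.0000, 1.0000], [-8.0000, -7.0000]] (det J = -20.0000).
Solving J·Δ = −F gives Δ = (0.8000, 1.3000).
Then the next iterate is (p, q)₁ = (-0.2000, -0.2000).
Round to (-0.2000, -0.2000) and repeat: F = (-0.6400, 4.1600), J = [[2.4000, 1.0000], [-2.8000, -3.8000]].
Δ = (-0.2734, 1.2962), so (p, q)₂ = (-0.4734, 1.0962).

(-0.4734, 1.0962)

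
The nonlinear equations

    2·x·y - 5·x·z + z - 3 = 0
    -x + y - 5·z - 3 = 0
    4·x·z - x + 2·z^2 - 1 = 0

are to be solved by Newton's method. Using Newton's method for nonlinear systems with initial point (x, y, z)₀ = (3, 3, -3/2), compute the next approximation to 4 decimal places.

At (3, 3, -3/2): F = (36.0000, 4.5000, -17.5000).
Jacobian J = [[2·y - 5·z, 2·x, -5·x + 1], [-1, 1, -5], [4·z - 1, 0, 4·x + 4·z]].
At the point, J = [[13.5000, 6.0000, -14.0000], [-1.0000, 1.0000, -5.0000], [-7.0000, 0.0000, 6.0000]] (det J = 229.0000).
Solving J·Δ = −F gives Δ = (-1.4585, 0.1168, 1.2151).
Then the next iterate is (x, y, z)₁ = (1.5415, 3.1168, -0.2849).

(1.5415, 3.1168, -0.2849)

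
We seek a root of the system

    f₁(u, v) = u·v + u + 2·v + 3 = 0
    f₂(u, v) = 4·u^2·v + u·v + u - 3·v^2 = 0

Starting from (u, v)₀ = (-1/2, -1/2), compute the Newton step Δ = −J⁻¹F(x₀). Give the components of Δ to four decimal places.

At (-1/2, -1/2): F = (1.7500, -1.5000).
Jacobian J = [[v + 1, u + 2], [8·u·v + v + 1, 4·u^2 + u - 6·v]].
At the point, J = [[0.5000, 1.5000], [2.5000, 3.5000]] (det J = -2.0000).
Solving J·Δ = −F gives Δ = (4.1875, -2.5625).

(4.1875, -2.5625)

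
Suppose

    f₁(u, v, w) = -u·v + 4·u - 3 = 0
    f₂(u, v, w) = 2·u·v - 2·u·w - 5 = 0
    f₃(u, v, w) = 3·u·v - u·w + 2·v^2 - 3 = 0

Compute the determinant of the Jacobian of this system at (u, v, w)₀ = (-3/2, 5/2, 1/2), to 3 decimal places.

-9.000

J = [[-v + 4, -u, 0], [2·v - 2·w, 2·u, -2·u], [3·v - w, 3·u + 4·v, -u]].
At the point, J = [[1.500, 1.500, 0.000], [4.000, -3.000, 3.000], [7.000, 5.500, 1.500]].
det J = -9.000.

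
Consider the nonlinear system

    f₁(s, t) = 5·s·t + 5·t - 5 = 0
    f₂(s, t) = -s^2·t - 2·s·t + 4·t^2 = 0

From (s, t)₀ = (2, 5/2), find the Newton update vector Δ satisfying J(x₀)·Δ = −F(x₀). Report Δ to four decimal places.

(-0.8400, -1.4667)

At (2, 5/2): F = (32.5000, 5.0000).
Jacobian J = [[5·t, 5·s + 5], [-2·s·t - 2·t, -s^2 - 2·s + 8·t]].
At the point, J = [[12.5000, 15.0000], [-15.0000, 12.0000]] (det J = 375.0000).
Solving J·Δ = −F gives Δ = (-0.8400, -1.4667).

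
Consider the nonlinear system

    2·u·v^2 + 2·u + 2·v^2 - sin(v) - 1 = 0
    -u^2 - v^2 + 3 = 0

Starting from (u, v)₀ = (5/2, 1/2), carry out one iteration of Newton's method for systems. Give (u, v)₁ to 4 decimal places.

(1.9252, -0.1262)

At (5/2, 1/2): F = (5.270574, -3.5000).
Jacobian J = [[2·v^2 + 2, 4·u·v + 4·v - cos(v)], [-2·u, -2·v]].
At the point, J = [[2.5000, 6.122417], [-5.0000, -1.0000]] (det J = 28.112087).
Solving J·Δ = −F gives Δ = (-0.5748, -0.6262).
Then the next iterate is (u, v)₁ = (1.9252, -0.1262).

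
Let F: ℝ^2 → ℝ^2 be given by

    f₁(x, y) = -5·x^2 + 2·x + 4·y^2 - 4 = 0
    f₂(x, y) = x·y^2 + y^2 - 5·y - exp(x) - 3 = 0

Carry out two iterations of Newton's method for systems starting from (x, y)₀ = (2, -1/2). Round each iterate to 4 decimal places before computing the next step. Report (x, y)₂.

(0.2491, -0.6439)

At (2, -1/2): F = (-19.0000, -7.139056).
Jacobian J = [[-10·x + 2, 8·y], [y^2 - exp(x), 2·x·y + 2·y - 5]].
At the point, J = [[-18.0000, -4.0000], [-7.139056, -8.0000]] (det J = 115.443776).
Solving J·Δ = −F gives Δ = (-1.0693, 0.0618).
Then the next iterate is (x, y)₁ = (0.9307, -0.4382).
Round to (0.9307, -0.4382) and repeat: F = (-5.701535, -2.974552), J = [[-7.3070, -3.5056], [-2.344265, -6.692065]].
Δ = (-0.6816, -0.2057), so (x, y)₂ = (0.2491, -0.6439).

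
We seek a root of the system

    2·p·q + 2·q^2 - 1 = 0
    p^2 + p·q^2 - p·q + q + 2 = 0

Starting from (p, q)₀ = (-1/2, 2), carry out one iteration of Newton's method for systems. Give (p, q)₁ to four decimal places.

At (-1/2, 2): F = (5.0000, 3.2500).
Jacobian J = [[2·q, 2·p + 4·q], [2·p + q^2 - q, 2·p·q - p + 1]].
At the point, J = [[4.0000, 7.0000], [1.0000, -0.5000]] (det J = -9.0000).
Solving J·Δ = −F gives Δ = (-2.8056, 0.8889).
Then the next iterate is (p, q)₁ = (-3.3056, 2.8889).

(-3.3056, 2.8889)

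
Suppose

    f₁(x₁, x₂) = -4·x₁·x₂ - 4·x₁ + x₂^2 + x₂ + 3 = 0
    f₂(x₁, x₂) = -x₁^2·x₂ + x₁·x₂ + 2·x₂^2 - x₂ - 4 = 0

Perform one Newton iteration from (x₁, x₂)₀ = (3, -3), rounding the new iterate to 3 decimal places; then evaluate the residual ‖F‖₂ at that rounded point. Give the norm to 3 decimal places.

5.840

At (3, -3): F = (33.000, 35.000).
Jacobian J = [[-4·x₂ - 4, -4·x₁ + 2·x₂ + 1], [-2·x₁·x₂ + x₂, -x₁^2 + x₁ + 4·x₂ - 1]].
At the point, J = [[8.000, -17.000], [15.000, -19.000]] (det J = 103.000).
Solving J·Δ = −F gives Δ = (0.311, 2.087).
Then the next iterate is (x₁, x₂)₁ = (3.311, -0.913).
Re-evaluating at (3.311, -0.913): F = (1.76834, 5.56616), so ‖F‖₂ = 5.840.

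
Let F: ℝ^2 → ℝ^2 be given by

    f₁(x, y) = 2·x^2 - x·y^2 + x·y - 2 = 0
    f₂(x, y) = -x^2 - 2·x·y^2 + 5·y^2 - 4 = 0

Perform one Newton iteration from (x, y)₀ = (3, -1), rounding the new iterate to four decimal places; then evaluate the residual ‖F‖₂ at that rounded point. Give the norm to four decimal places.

At (3, -1): F = (10.0000, -14.0000).
Jacobian J = [[4·x - y^2 + y, -2·x·y + x], [-2·x - 2·y^2, -4·x·y + 10·y]].
At the point, J = [[10.0000, 9.0000], [-8.0000, 2.0000]] (det J = 92.0000).
Solving J·Δ = −F gives Δ = (-1.5870, 0.6522).
Then the next iterate is (x, y)₁ = (1.4130, -0.3478).
Re-evaluating at (1.4130, -0.3478): F = (1.330773, -5.733591), so ‖F‖₂ = 5.8860.

5.8860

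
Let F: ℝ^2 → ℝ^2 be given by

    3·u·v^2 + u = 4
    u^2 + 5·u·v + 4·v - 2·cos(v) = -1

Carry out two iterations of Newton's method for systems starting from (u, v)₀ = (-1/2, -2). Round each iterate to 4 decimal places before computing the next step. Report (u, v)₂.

(5.6695, 7.5357)

At (-1/2, -2): F = (-10.5000, -0.917706).
Jacobian J = [[3·v^2 + 1, 6·u·v], [2·u + 5·v, 5·u + 2·sin(v) + 4]].
At the point, J = [[13.0000, 6.0000], [-11.0000, -0.318595]] (det J = 61.858267).
Solving J·Δ = −F gives Δ = (-0.1431, 2.0600).
Then the next iterate is (u, v)₁ = (-0.6431, 0.0600).
Round to (-0.6431, 0.0600) and repeat: F = (-4.650045, -0.535753), J = [[1.0108, -0.231516], [-0.9862, 0.904428]].
Δ = (6.3126, 7.4757), so (u, v)₂ = (5.6695, 7.5357).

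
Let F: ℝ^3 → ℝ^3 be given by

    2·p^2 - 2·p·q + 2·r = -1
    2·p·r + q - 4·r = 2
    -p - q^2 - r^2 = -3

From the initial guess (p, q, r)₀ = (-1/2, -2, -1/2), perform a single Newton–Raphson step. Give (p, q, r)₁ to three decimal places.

At (-1/2, -2, -1/2): F = (-1.500, -1.500, -0.750).
Jacobian J = [[4·p - 2·q, -2·p, 2], [2·r, 1, 2·p - 4], [-1, -2·q, -2·r]].
At the point, J = [[2.000, 1.000, 2.000], [-1.000, 1.000, -5.000], [-1.000, 4.000, 1.000]] (det J = 42.000).
Solving J·Δ = −F gives Δ = (0.875, 0.500, -0.375).
Then the next iterate is (p, q, r)₁ = (0.375, -1.500, -0.875).

(0.375, -1.500, -0.875)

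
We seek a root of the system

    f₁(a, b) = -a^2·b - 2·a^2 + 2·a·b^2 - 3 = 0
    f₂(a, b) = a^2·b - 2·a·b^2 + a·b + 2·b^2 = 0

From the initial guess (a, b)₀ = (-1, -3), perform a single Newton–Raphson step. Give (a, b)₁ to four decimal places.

(-0.6164, -1.7397)

At (-1, -3): F = (-20.0000, 36.0000).
Jacobian J = [[-2·a·b - 4·a + 2·b^2, -a^2 + 4·a·b], [2·a·b - 2·b^2 + b, a^2 - 4·a·b + a + 4·b]].
At the point, J = [[16.0000, 11.0000], [-15.0000, -24.0000]] (det J = -219.0000).
Solving J·Δ = −F gives Δ = (0.3836, 1.2603).
Then the next iterate is (a, b)₁ = (-0.6164, -1.7397).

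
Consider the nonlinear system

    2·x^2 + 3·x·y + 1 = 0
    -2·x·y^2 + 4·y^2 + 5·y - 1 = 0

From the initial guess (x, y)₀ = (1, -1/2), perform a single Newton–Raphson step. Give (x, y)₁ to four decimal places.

(-0.5000, 0.2500)

At (1, -1/2): F = (1.5000, -3.0000).
Jacobian J = [[4·x + 3·y, 3·x], [-2·y^2, -4·x·y + 8·y + 5]].
At the point, J = [[2.5000, 3.0000], [-0.5000, 3.0000]] (det J = 9.0000).
Solving J·Δ = −F gives Δ = (-1.5000, 0.7500).
Then the next iterate is (x, y)₁ = (-0.5000, 0.2500).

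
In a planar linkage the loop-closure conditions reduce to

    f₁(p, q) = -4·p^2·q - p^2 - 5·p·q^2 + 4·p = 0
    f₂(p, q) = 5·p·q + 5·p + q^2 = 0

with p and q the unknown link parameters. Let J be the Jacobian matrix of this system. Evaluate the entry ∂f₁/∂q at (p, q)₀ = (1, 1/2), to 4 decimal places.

∂f₁/∂q = -4·p^2 - 10·p·q.
At (1, 1/2) this is -9.0000.

-9.0000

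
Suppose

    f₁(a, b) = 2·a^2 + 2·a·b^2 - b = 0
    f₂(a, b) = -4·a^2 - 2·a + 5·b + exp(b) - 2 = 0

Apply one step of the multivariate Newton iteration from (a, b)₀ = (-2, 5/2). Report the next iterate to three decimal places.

At (-2, 5/2): F = (-19.500, 10.68249).
Jacobian J = [[4·a + 2·b^2, 4·a·b - 1], [-8·a - 2, exp(b) + 5]].
At the point, J = [[4.500, -21.000], [14.000, 17.18249]] (det J = 371.32122).
Solving J·Δ = −F gives Δ = (0.298, -0.865).
Then the next iterate is (a, b)₁ = (-1.702, 1.635).

(-1.702, 1.635)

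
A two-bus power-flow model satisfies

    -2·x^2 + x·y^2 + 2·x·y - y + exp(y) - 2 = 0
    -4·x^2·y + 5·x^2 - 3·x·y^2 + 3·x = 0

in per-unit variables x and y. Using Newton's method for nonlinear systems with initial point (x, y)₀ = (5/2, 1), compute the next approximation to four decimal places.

(1.8766, 1.0783)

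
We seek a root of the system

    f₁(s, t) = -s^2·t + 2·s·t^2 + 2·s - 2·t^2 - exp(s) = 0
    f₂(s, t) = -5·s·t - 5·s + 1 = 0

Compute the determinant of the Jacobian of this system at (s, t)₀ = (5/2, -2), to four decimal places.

J = [[-2·s·t + 2·t^2 - exp(s) + 2, -s^2 + 4·s·t - 4·t], [-5·t - 5, -5·s]].
At the point, J = [[7.817506, -18.2500], [5.0000, -12.5000]].
det J = -6.4688.

-6.4688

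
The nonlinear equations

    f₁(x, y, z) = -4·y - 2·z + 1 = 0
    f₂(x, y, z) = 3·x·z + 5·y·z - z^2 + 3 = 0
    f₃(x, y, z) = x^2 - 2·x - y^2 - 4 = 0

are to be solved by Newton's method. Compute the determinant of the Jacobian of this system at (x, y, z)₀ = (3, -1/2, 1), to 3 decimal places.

-38.000

J = [[0, -4, -2], [3·z, 5·z, 3·x + 5·y - 2·z], [2·x - 2, -2·y, 0]].
At the point, J = [[0.000, -4.000, -2.000], [3.000, 5.000, 4.500], [4.000, 1.000, 0.000]].
det J = -38.000.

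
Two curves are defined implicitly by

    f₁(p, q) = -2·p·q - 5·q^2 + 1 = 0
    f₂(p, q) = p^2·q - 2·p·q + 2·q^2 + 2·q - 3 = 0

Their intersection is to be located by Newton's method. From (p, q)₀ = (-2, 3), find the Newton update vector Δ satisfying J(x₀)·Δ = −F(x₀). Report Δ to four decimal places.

(0.7767, -1.4100)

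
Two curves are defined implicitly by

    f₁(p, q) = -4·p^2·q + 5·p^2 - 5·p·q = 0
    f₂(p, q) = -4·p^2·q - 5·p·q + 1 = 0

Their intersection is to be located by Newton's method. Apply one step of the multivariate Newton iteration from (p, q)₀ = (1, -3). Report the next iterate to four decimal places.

At (1, -3): F = (32.0000, 28.0000).
Jacobian J = [[-8·p·q + 10·p - 5·q, -4·p^2 - 5·p], [-8·p·q - 5·q, -4·p^2 - 5·p]].
At the point, J = [[49.0000, -9.0000], [39.0000, -9.0000]] (det J = -90.0000).
Solving J·Δ = −F gives Δ = (-0.4000, 1.3778).
Then the next iterate is (p, q)₁ = (0.6000, -1.6222).

(0.6000, -1.6222)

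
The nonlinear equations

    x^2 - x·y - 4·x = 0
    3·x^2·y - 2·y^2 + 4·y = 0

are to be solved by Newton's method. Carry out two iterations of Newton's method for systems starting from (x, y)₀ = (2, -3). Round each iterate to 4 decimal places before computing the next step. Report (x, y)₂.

(6.4839, 3.1867)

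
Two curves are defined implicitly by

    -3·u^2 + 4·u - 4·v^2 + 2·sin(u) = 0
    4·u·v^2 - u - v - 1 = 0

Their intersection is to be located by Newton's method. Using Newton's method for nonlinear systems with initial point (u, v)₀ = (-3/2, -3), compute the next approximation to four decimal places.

(-2.9842, -0.0729)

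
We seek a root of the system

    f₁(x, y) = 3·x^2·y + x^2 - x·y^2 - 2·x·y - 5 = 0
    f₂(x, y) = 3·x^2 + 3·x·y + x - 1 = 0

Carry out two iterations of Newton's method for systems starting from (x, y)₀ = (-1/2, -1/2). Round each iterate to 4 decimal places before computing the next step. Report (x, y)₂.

(-3.0937, 3.3666)

At (-1/2, -1/2): F = (-5.5000, 0.0000).
Jacobian J = [[6·x·y + 2·x - y^2 - 2·y, 3·x^2 - 2·x·y - 2·x], [6·x + 3·y + 1, 3·x]].
At the point, J = [[1.2500, 1.2500], [-3.5000, -1.5000]] (det J = 2.5000).
Solving J·Δ = −F gives Δ = (-3.3000, 7.7000).
Then the next iterate is (x, y)₁ = (-3.8000, 7.2000).
Round to (-3.8000, 7.2000) and repeat: F = (573.0560, -43.5600), J = [[-238.0000, 105.6400], [-0.2000, -11.4000]].
Δ = (0.7063, -3.8334), so (x, y)₂ = (-3.0937, 3.3666).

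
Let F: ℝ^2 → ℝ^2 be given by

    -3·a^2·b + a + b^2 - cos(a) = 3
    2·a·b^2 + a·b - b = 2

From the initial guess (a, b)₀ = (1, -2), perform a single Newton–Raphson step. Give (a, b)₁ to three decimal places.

(0.743, -1.443)

At (1, -2): F = (7.45970, 6.000).
Jacobian J = [[-6·a·b + sin(a) + 1, -3·a^2 + 2·b], [2·b^2 + b, 4·a·b + a - 1]].
At the point, J = [[13.84147, -7.000], [6.000, -8.000]] (det J = -68.73177).
Solving J·Δ = −F gives Δ = (-0.257, 0.557).
Then the next iterate is (a, b)₁ = (0.743, -1.443).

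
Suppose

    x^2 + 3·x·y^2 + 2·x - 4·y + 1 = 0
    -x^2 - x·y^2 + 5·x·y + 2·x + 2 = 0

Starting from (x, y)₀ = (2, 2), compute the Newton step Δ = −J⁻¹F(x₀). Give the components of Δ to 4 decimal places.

(-5.2273, 3.4545)

At (2, 2): F = (25.0000, 14.0000).
Jacobian J = [[2·x + 3·y^2 + 2, 6·x·y - 4], [-2·x - y^2 + 5·y + 2, -2·x·y + 5·x]].
At the point, J = [[18.0000, 20.0000], [4.0000, 2.0000]] (det J = -44.0000).
Solving J·Δ = −F gives Δ = (-5.2273, 3.4545).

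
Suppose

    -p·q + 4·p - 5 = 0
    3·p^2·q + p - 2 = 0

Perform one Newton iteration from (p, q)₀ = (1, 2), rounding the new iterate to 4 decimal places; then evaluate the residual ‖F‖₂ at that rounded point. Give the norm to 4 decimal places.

3.3782

At (1, 2): F = (-3.0000, 5.0000).
Jacobian J = [[-q + 4, -p], [6·p·q + 1, 3·p^2]].
At the point, J = [[2.0000, -1.0000], [13.0000, 3.0000]] (det J = 19.0000).
Solving J·Δ = −F gives Δ = (0.2105, -2.5789).
Then the next iterate is (p, q)₁ = (1.2105, -0.5789).
Re-evaluating at (1.2105, -0.5789): F = (0.542758, -3.334304), so ‖F‖₂ = 3.3782.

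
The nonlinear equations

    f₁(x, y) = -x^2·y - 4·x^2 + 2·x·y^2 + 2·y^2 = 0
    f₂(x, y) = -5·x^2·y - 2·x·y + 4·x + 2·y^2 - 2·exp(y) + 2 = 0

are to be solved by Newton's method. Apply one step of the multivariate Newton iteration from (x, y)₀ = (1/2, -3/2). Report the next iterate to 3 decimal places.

(0.051, -0.935)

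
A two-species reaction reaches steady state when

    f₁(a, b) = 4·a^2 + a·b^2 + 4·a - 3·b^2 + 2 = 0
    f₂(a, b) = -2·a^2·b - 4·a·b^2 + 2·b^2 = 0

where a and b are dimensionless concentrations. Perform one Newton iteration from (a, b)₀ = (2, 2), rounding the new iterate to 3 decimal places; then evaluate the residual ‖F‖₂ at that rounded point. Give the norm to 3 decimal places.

At (2, 2): F = (22.000, -40.000).
Jacobian J = [[8·a + b^2 + 4, 2·a·b - 6·b], [-4·a·b - 4·b^2, -2·a^2 - 8·a·b + 4·b]].
At the point, J = [[24.000, -4.000], [-32.000, -32.000]] (det J = -896.000).
Solving J·Δ = −F gives Δ = (-0.964, -0.286).
Then the next iterate is (a, b)₁ = (1.036, 1.714).
Re-evaluating at (1.036, 1.714): F = (4.66735, -9.97789), so ‖F‖₂ = 11.016.

11.016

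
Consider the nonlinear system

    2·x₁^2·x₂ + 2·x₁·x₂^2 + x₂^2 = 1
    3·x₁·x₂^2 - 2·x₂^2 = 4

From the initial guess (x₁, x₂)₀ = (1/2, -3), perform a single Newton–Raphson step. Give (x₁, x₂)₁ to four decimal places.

(0.6479, -1.4978)

At (1/2, -3): F = (15.5000, -8.5000).
Jacobian J = [[4·x₁·x₂ + 2·x₂^2, 2·x₁^2 + 4·x₁·x₂ + 2·x₂], [3·x₂^2, 6·x₁·x₂ - 4·x₂]].
At the point, J = [[12.0000, -11.5000], [27.0000, 3.0000]] (det J = 346.5000).
Solving J·Δ = −F gives Δ = (0.1479, 1.5022).
Then the next iterate is (x₁, x₂)₁ = (0.6479, -1.4978).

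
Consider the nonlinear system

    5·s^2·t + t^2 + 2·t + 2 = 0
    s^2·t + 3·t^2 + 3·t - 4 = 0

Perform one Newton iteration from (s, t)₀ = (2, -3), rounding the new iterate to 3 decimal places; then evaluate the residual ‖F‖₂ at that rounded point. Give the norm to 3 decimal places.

16.205

At (2, -3): F = (-55.000, 2.000).
Jacobian J = [[10·s·t, 5·s^2 + 2·t + 2], [2·s·t, s^2 + 6·t + 3]].
At the point, J = [[-60.000, 16.000], [-12.000, -11.000]] (det J = 852.000).
Solving J·Δ = −F gives Δ = (-0.673, 0.915).
Then the next iterate is (s, t)₁ = (1.327, -2.085).
Re-evaluating at (1.327, -2.085): F = (-16.18046, -0.88486), so ‖F‖₂ = 16.205.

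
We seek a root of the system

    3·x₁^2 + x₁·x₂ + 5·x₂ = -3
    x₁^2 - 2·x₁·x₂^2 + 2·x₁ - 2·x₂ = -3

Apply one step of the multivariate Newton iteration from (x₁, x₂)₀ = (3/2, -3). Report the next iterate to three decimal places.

(1.905, -1.874)

At (3/2, -3): F = (-9.750, -12.750).
Jacobian J = [[6·x₁ + x₂, x₁ + 5], [2·x₁ - 2·x₂^2 + 2, -4·x₁·x₂ - 2]].
At the point, J = [[6.000, 6.500], [-13.000, 16.000]] (det J = 180.500).
Solving J·Δ = −F gives Δ = (0.405, 1.126).
Then the next iterate is (x₁, x₂)₁ = (1.905, -1.874).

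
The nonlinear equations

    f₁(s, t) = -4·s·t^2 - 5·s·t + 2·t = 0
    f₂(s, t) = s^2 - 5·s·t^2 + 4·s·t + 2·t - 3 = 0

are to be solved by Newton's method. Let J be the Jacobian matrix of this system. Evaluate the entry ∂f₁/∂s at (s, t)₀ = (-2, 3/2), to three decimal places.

∂f₁/∂s = -4·t^2 - 5·t.
At (-2, 3/2) this is -16.500.

-16.500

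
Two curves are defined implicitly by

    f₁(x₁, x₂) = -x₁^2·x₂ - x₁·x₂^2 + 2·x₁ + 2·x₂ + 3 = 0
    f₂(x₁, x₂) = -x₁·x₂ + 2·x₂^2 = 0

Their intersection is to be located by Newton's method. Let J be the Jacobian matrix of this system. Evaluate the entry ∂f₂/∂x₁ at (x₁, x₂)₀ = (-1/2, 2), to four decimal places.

-2.0000

∂f₂/∂x₁ = -x₂.
At (-1/2, 2) this is -2.0000.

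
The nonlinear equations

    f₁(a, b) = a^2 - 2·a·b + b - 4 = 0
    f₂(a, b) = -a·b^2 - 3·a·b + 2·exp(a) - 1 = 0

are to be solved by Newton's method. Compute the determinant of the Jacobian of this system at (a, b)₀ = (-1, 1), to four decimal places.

J = [[2·a - 2·b, -2·a + 1], [-b^2 - 3·b + 2·exp(a), -2·a·b - 3·a]].
At the point, J = [[-4.0000, 3.0000], [-3.264241, 5.0000]].
det J = -10.2073.

-10.2073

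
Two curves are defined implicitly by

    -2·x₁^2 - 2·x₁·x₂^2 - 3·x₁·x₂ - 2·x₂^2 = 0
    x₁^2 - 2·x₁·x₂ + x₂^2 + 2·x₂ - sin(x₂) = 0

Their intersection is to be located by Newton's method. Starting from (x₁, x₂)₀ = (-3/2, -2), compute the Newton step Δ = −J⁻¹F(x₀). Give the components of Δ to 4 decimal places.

(2.3299, 0.3607)

At (-3/2, -2): F = (-9.5000, -2.840703).
Jacobian J = [[-4·x₁ - 2·x₂^2 - 3·x₂, -4·x₁·x₂ - 3·x₁ - 4·x₂], [2·x₁ - 2·x₂, -2·x₁ + 2·x₂ - cos(x₂) + 2]].
At the point, J = [[4.0000, 0.5000], [1.0000, 1.416147]] (det J = 5.164587).
Solving J·Δ = −F gives Δ = (2.3299, 0.3607).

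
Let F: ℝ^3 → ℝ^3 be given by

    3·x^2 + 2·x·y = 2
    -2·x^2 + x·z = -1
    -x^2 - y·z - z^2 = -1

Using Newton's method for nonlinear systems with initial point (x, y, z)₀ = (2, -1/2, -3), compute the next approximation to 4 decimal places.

(1.0319, 0.1622, -1.8245)

At (2, -1/2, -3): F = (8.0000, -13.0000, -13.5000).
Jacobian J = [[6·x + 2·y, 2·x, 0], [-4·x + z, 0, x], [-2·x, -z, -y - 2·z]].
At the point, J = [[11.0000, 4.0000, 0.0000], [-11.0000, 0.0000, 2.0000], [-4.0000, 3.0000, 6.5000]] (det J = 188.0000).
Solving J·Δ = −F gives Δ = (-0.9681, 0.6622, 1.1755).
Then the next iterate is (x, y, z)₁ = (1.0319, 0.1622, -1.8245).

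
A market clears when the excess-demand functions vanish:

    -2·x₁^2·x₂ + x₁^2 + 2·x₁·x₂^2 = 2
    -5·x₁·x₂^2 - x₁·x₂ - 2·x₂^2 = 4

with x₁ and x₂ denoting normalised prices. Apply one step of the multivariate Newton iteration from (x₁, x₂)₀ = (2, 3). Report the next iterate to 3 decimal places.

At (2, 3): F = (14.000, -118.000).
Jacobian J = [[-4·x₁·x₂ + 2·x₁ + 2·x₂^2, -2·x₁^2 + 4·x₁·x₂], [-5·x₂^2 - x₂, -10·x₁·x₂ - x₁ - 4·x₂]].
At the point, J = [[-2.000, 16.000], [-48.000, -74.000]] (det J = 916.000).
Solving J·Δ = −F gives Δ = (-0.930, -0.991).
Then the next iterate is (x₁, x₂)₁ = (1.070, 2.009).

(1.070, 2.009)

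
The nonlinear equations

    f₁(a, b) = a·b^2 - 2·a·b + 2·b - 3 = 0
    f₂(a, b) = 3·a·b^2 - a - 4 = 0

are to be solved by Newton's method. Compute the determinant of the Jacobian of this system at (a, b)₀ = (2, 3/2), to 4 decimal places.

-36.5000

J = [[b^2 - 2·b, 2·a·b - 2·a + 2], [3·b^2 - 1, 6·a·b]].
At the point, J = [[-0.7500, 4.0000], [5.7500, 18.0000]].
det J = -36.5000.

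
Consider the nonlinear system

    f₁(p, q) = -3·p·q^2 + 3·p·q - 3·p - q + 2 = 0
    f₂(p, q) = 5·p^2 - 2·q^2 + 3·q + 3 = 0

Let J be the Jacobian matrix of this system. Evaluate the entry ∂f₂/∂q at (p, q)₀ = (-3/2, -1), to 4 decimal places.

7.0000

∂f₂/∂q = -4·q + 3.
At (-3/2, -1) this is 7.0000.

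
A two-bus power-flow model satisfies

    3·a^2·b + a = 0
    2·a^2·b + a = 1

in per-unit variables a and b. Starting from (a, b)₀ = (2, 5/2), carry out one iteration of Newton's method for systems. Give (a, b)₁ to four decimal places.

(3.0000, -2.7500)

At (2, 5/2): F = (32.0000, 21.0000).
Jacobian J = [[6·a·b + 1, 3·a^2], [4·a·b + 1, 2·a^2]].
At the point, J = [[31.0000, 12.0000], [21.0000, 8.0000]] (det J = -4.0000).
Solving J·Δ = −F gives Δ = (1.0000, -5.2500).
Then the next iterate is (a, b)₁ = (3.0000, -2.7500).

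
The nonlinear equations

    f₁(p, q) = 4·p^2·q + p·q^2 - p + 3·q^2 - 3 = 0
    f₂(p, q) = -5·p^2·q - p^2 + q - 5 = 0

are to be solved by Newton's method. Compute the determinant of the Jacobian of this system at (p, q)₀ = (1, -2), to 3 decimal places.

268.000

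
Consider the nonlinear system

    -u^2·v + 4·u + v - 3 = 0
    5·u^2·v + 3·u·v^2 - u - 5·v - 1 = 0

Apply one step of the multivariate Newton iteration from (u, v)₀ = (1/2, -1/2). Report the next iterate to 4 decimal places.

At (1/2, -1/2): F = (-1.3750, 0.7500).
Jacobian J = [[-2·u·v + 4, -u^2 + 1], [10·u·v + 3·v^2 - 1, 5·u^2 + 6·u·v - 5]].
At the point, J = [[4.5000, 0.7500], [-2.7500, -5.2500]] (det J = -21.5625).
Solving J·Δ = −F gives Δ = (0.3087, -0.0188).
Then the next iterate is (u, v)₁ = (0.8087, -0.5188).

(0.8087, -0.5188)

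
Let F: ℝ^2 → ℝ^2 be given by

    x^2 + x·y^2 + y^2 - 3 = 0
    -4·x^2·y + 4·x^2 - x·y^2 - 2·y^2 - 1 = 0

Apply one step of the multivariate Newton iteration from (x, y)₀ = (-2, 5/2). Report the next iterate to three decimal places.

At (-2, 5/2): F = (-5.250, -25.000).
Jacobian J = [[2·x + y^2, 2·x·y + 2·y], [-8·x·y + 8·x - y^2, -4·x^2 - 2·x·y - 4·y]].
At the point, J = [[2.250, -5.000], [17.750, -16.000]] (det J = 52.750).
Solving J·Δ = −F gives Δ = (0.777, -0.700).
Then the next iterate is (x, y)₁ = (-1.223, 1.800).

(-1.223, 1.800)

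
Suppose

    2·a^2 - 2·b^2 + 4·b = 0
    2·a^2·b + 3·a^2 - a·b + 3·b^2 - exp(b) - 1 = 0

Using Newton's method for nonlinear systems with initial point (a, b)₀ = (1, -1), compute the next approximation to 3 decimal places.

(0.833, -0.417)

At (1, -1): F = (-4.000, 3.63212).
Jacobian J = [[4·a, -4·b + 4], [4·a·b + 6·a - b, 2·a^2 - a + 6·b - exp(b)]].
At the point, J = [[4.000, 8.000], [3.000, -5.36788]] (det J = -45.47152).
Solving J·Δ = −F gives Δ = (-0.167, 0.583).
Then the next iterate is (a, b)₁ = (0.833, -0.417).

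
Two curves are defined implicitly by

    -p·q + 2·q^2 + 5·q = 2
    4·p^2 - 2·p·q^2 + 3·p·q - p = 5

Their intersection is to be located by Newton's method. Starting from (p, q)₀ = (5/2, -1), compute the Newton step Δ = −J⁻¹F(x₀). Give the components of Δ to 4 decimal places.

At (5/2, -1): F = (-2.5000, 5.0000).
Jacobian J = [[-q, -p + 4·q + 5], [8·p - 2·q^2 + 3·q - 1, -4·p·q + 3·p]].
At the point, J = [[1.0000, -1.5000], [14.0000, 17.5000]] (det J = 38.5000).
Solving J·Δ = −F gives Δ = (0.9416, -1.0390).

(0.9416, -1.0390)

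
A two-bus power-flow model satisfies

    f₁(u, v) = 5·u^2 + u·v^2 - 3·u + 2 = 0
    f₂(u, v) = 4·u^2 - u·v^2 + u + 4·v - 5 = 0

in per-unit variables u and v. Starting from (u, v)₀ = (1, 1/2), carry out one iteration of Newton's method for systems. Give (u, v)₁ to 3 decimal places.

(0.154, 2.385)

At (1, 1/2): F = (4.250, 1.750).
Jacobian J = [[10·u + v^2 - 3, 2·u·v], [8·u - v^2 + 1, -2·u·v + 4]].
At the point, J = [[7.250, 1.000], [8.750, 3.000]] (det J = 13.000).
Solving J·Δ = −F gives Δ = (-0.846, 1.885).
Then the next iterate is (u, v)₁ = (0.154, 2.385).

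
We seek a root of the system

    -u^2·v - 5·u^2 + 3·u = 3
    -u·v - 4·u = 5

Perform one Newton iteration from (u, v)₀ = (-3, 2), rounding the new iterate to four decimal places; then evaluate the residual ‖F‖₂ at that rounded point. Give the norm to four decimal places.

22.9234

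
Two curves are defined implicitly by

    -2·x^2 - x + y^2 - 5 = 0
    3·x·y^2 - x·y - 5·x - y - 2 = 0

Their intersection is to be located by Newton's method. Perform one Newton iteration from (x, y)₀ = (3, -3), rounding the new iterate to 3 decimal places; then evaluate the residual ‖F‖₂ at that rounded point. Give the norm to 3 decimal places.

21.039

At (3, -3): F = (-17.000, 76.000).
Jacobian J = [[-4·x - 1, 2·y], [3·y^2 - y - 5, 6·x·y - x - 1]].
At the point, J = [[-13.000, -6.000], [25.000, -58.000]] (det J = 904.000).
Solving J·Δ = −F gives Δ = (-1.595, 0.623).
Then the next iterate is (x, y)₁ = (1.405, -2.377).
Re-evaluating at (1.405, -2.377): F = (-4.70292, 20.50698), so ‖F‖₂ = 21.039.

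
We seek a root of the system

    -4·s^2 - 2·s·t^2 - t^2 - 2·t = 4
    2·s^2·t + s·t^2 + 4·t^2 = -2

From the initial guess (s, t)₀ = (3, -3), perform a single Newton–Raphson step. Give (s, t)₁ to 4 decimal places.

(2.0958, -1.5244)

At (3, -3): F = (-97.0000, 11.0000).
Jacobian J = [[-8·s - 2·t^2, -4·s·t - 2·t - 2], [4·s·t + t^2, 2·s^2 + 2·s·t + 8·t]].
At the point, J = [[-42.0000, 40.0000], [-27.0000, -24.0000]] (det J = 2088.0000).
Solving J·Δ = −F gives Δ = (-0.9042, 1.4756).
Then the next iterate is (s, t)₁ = (2.0958, -1.5244).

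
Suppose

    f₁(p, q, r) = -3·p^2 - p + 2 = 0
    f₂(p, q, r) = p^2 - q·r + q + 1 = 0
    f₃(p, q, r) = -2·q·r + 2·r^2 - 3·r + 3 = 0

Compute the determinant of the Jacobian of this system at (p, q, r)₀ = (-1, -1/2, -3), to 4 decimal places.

J = [[-6·p - 1, 0, 0], [2·p, -r + 1, -q], [0, -2·r, -2·q + 4·r - 3]].
At the point, J = [[5.0000, 0.0000, 0.0000], [-2.0000, 4.0000, 0.5000], [0.0000, 6.0000, -14.0000]].
det J = -295.0000.

-295.0000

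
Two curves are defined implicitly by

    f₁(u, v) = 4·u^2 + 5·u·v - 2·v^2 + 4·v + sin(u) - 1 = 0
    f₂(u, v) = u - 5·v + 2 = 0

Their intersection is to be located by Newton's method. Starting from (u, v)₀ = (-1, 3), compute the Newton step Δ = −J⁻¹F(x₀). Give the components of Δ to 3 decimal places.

At (-1, 3): F = (-18.84147, -14.000).
Jacobian J = [[8·u + 5·v + cos(u), 5·u - 4·v + 4], [1, -5]].
At the point, J = [[7.54030, -13.000], [1.000, -5.000]] (det J = -24.70151).
Solving J·Δ = −F gives Δ = (-3.554, -3.511).

(-3.554, -3.511)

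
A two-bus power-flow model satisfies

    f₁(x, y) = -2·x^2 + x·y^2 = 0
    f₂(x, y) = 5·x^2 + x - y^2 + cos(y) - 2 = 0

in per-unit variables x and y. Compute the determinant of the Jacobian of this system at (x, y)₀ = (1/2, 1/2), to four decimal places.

-0.4110

J = [[-4·x + y^2, 2·x·y], [10·x + 1, -2·y - sin(y)]].
At the point, J = [[-1.7500, 0.5000], [6.0000, -1.479426]].
det J = -0.4110.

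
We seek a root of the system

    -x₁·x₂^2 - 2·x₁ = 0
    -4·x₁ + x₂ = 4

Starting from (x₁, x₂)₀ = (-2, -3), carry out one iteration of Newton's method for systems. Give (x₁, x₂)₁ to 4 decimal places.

(-1.4237, -1.6949)

At (-2, -3): F = (22.0000, 1.0000).
Jacobian J = [[-x₂^2 - 2, -2·x₁·x₂], [-4, 1]].
At the point, J = [[-11.0000, -12.0000], [-4.0000, 1.0000]] (det J = -59.0000).
Solving J·Δ = −F gives Δ = (0.5763, 1.3051).
Then the next iterate is (x₁, x₂)₁ = (-1.4237, -1.6949).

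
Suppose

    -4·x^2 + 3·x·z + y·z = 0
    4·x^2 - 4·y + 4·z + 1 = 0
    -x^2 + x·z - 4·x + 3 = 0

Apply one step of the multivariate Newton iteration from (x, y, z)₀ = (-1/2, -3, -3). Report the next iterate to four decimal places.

(0.4403, -2.2244, -1.7841)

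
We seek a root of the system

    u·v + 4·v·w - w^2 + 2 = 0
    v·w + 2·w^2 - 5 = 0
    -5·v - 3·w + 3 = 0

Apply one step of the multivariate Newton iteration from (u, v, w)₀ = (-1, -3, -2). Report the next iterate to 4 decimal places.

(-7.0136, 1.8367, -2.0612)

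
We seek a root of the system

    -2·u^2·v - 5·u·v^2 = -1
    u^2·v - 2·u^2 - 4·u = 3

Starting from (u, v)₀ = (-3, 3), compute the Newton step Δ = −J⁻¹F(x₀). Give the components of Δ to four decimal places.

At (-3, 3): F = (82.0000, 18.0000).
Jacobian J = [[-4·u·v - 5·v^2, -2·u^2 - 10·u·v], [2·u·v - 4·u - 4, u^2]].
At the point, J = [[-9.0000, 72.0000], [-10.0000, 9.0000]] (det J = 639.0000).
Solving J·Δ = −F gives Δ = (0.8732, -1.0297).

(0.8732, -1.0297)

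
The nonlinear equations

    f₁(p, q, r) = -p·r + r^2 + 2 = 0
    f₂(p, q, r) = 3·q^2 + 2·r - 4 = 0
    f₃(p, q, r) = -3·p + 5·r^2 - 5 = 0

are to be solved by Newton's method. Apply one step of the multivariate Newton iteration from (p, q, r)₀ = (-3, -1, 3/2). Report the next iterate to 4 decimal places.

(5.8333, -0.4167, 2.2500)

At (-3, -1, 3/2): F = (8.7500, 2.0000, 15.2500).
Jacobian J = [[-r, 0, -p + 2·r], [0, 6·q, 2], [-3, 0, 10·r]].
At the point, J = [[-1.5000, 0.0000, 6.0000], [0.0000, -6.0000, 2.0000], [-3.0000, 0.0000, 15.0000]] (det J = 27.0000).
Solving J·Δ = −F gives Δ = (8.8333, 0.5833, 0.7500).
Then the next iterate is (p, q, r)₁ = (5.8333, -0.4167, 2.2500).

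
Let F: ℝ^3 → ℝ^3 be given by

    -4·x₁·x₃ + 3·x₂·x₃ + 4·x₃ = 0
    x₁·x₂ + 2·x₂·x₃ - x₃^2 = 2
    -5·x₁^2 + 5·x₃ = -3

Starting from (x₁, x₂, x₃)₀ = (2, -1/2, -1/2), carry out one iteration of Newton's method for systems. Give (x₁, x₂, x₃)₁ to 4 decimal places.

At (2, -1/2, -1/2): F = (2.7500, -2.7500, -19.5000).
Jacobian J = [[-4·x₃, 3·x₃, -4·x₁ + 3·x₂ + 4], [x₂, x₁ + 2·x₃, 2·x₂ - 2·x₃], [-10·x₁, 0, 5]].
At the point, J = [[2.0000, -1.5000, -5.5000], [-0.5000, 1.0000, 0.0000], [-20.0000, 0.0000, 5.0000]] (det J = -103.7500).
Solving J·Δ = −F gives Δ = (-1.1000, 2.2000, -0.5000).
Then the next iterate is (x₁, x₂, x₃)₁ = (0.9000, 1.7000, -1.0000).

(0.9000, 1.7000, -1.0000)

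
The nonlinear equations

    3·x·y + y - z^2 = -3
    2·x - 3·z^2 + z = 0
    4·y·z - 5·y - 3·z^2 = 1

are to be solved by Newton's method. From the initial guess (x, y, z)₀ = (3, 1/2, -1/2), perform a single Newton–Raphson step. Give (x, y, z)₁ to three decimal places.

At (3, 1/2, -1/2): F = (7.750, 4.750, -5.250).
Jacobian J = [[3·y, 3·x + 1, -2·z], [2, 0, -6·z + 1], [0, 4·z - 5, 4·y - 6·z]].
At the point, J = [[1.500, 10.000, 1.000], [2.000, 0.000, 4.000], [0.000, -7.000, 5.000]] (det J = -72.000).
Solving J·Δ = −F gives Δ = (-3.663, -0.290, 0.644).
Then the next iterate is (x, y, z)₁ = (-0.663, 0.210, 0.144).

(-0.663, 0.210, 0.144)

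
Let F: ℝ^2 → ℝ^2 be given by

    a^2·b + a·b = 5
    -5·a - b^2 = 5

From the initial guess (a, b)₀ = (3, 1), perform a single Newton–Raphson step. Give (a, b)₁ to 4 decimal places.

At (3, 1): F = (7.0000, -21.0000).
Jacobian J = [[2·a·b + b, a^2 + a], [-5, -2·b]].
At the point, J = [[7.0000, 12.0000], [-5.0000, -2.0000]] (det J = 46.0000).
Solving J·Δ = −F gives Δ = (-5.1739, 2.4348).
Then the next iterate is (a, b)₁ = (-2.1739, 3.4348).

(-2.1739, 3.4348)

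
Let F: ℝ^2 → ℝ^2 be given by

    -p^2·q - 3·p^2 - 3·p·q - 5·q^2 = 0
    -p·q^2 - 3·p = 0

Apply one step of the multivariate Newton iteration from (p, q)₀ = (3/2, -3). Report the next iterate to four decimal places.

(1.1250, -1.5000)

At (3/2, -3): F = (-31.5000, -18.0000).
Jacobian J = [[-2·p·q - 6·p - 3·q, -p^2 - 3·p - 10·q], [-q^2 - 3, -2·p·q]].
At the point, J = [[9.0000, 23.2500], [-12.0000, 9.0000]] (det J = 360.0000).
Solving J·Δ = −F gives Δ = (-0.3750, 1.5000).
Then the next iterate is (p, q)₁ = (1.1250, -1.5000).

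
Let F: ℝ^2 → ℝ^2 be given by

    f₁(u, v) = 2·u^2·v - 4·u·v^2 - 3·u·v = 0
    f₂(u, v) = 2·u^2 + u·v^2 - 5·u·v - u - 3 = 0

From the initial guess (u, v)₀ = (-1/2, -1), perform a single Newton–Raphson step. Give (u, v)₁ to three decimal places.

At (-1/2, -1): F = (0.000, -5.000).
Jacobian J = [[4·u·v - 4·v^2 - 3·v, 2·u^2 - 8·u·v - 3·u], [4·u + v^2 - 5·v - 1, 2·u·v - 5·u]].
At the point, J = [[1.000, -2.000], [3.000, 3.500]] (det J = 9.500).
Solving J·Δ = −F gives Δ = (1.053, 0.526).
Then the next iterate is (u, v)₁ = (0.553, -0.474).

(0.553, -0.474)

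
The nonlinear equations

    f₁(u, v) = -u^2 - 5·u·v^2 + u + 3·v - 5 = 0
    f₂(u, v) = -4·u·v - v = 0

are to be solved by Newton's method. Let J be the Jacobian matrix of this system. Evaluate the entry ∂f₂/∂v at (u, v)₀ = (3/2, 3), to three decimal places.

-7.000

∂f₂/∂v = -4·u - 1.
At (3/2, 3) this is -7.000.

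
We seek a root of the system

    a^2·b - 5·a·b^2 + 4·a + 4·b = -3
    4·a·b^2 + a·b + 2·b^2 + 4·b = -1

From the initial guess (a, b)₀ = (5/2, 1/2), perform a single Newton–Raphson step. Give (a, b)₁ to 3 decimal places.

(-0.424, 0.345)

At (5/2, 1/2): F = (15.000, 7.250).
Jacobian J = [[2·a·b - 5·b^2 + 4, a^2 - 10·a·b + 4], [4·b^2 + b, 8·a·b + a + 4·b + 4]].
At the point, J = [[5.250, -2.250], [1.500, 18.500]] (det J = 100.500).
Solving J·Δ = −F gives Δ = (-2.924, -0.155).
Then the next iterate is (a, b)₁ = (-0.424, 0.345).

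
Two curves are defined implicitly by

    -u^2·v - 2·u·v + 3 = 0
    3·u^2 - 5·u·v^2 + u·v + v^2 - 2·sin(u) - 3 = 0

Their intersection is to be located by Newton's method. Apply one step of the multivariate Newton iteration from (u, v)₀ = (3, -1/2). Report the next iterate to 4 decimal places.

(1.6550, -0.1587)

At (3, -1/2): F = (10.5000, 18.717760).
Jacobian J = [[-2·u·v - 2·v, -u^2 - 2·u], [6·u - 5·v^2 + v - 2·cos(u), -10·u·v + u + 2·v]].
At the point, J = [[4.0000, -15.0000], [18.229985, 17.0000]] (det J = 341.449775).
Solving J·Δ = −F gives Δ = (-1.3450, 0.3413).
Then the next iterate is (u, v)₁ = (1.6550, -0.1587).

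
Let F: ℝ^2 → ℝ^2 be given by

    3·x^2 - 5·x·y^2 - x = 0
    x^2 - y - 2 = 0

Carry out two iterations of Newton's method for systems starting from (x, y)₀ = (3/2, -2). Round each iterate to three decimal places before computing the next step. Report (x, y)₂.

At (3/2, -2): F = (-24.750, 2.250).
Jacobian J = [[6·x - 5·y^2 - 1, -10·x·y], [2·x, -1]].
At the point, J = [[-12.000, 30.000], [3.000, -1.000]] (det J = -78.000).
Solving J·Δ = −F gives Δ = (-0.548, 0.606).
Then the next iterate is (x, y)₁ = (0.952, -1.394).
Round to (0.952, -1.394) and repeat: F = (-7.48289, 0.30030), J = [[-5.00418, 13.27088], [1.904, -1.000]].
Δ = (0.173, 0.629), so (x, y)₂ = (1.125, -0.765).

(1.125, -0.765)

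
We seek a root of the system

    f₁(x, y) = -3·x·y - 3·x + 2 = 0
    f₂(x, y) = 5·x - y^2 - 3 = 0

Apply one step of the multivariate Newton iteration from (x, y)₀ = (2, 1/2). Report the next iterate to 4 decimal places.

(0.6232, 0.3659)

At (2, 1/2): F = (-7.0000, 6.7500).
Jacobian J = [[-3·y - 3, -3·x], [5, -2·y]].
At the point, J = [[-4.5000, -6.0000], [5.0000, -1.0000]] (det J = 34.5000).
Solving J·Δ = −F gives Δ = (-1.3768, -0.1341).
Then the next iterate is (x, y)₁ = (0.6232, 0.3659).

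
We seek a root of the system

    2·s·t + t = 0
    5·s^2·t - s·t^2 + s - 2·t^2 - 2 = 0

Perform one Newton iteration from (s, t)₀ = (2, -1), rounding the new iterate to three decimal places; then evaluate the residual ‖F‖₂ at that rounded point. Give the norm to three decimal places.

At (2, -1): F = (-5.000, -24.000).
Jacobian J = [[2·t, 2·s + 1], [10·s·t - t^2 + 1, 5·s^2 - 2·s·t - 4·t]].
At the point, J = [[-2.000, 5.000], [-20.000, 28.000]] (det J = 44.000).
Solving J·Δ = −F gives Δ = (0.455, 1.182).
Then the next iterate is (s, t)₁ = (2.455, 0.182).
Re-evaluating at (2.455, 0.182): F = (1.07562, 5.79203), so ‖F‖₂ = 5.891.

5.891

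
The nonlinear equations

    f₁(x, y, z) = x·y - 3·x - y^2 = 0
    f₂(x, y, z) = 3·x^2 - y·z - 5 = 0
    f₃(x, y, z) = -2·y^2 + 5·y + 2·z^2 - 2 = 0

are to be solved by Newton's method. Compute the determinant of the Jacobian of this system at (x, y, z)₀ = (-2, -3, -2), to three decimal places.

18.000

J = [[y - 3, x - 2·y, 0], [6·x, -z, -y], [0, -4·y + 5, 4·z]].
At the point, J = [[-6.000, 4.000, 0.000], [-12.000, 2.000, 3.000], [0.000, 17.000, -8.000]].
det J = 18.000.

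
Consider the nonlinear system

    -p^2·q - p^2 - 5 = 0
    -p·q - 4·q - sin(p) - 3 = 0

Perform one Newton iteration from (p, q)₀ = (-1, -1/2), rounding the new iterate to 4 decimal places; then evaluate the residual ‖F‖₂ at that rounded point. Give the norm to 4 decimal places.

9.7593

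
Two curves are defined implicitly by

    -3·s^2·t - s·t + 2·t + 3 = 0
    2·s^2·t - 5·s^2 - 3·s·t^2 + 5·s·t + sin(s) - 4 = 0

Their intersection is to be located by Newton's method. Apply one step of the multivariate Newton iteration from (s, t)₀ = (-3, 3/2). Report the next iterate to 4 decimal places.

(-1.5967, 1.7629)

At (-3, 3/2): F = (-30.0000, -24.391120).
Jacobian J = [[-6·s·t - t, -3·s^2 - s + 2], [4·s·t - 10·s - 3·t^2 + 5·t + cos(s), 2·s^2 - 6·s·t + 5·s]].
At the point, J = [[25.5000, -22.0000], [11.760008, 30.0000]] (det J = 1023.720165).
Solving J·Δ = −F gives Δ = (1.4033, 0.2629).
Then the next iterate is (s, t)₁ = (-1.5967, 1.7629).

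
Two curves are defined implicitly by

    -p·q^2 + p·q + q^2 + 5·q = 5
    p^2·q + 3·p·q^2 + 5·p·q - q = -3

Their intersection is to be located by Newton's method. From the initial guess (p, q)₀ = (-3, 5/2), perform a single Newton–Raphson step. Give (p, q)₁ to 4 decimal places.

At (-3, 5/2): F = (25.0000, -70.7500).
Jacobian J = [[-q^2 + q, -2·p·q + p + 2·q + 5], [2·p·q + 3·q^2 + 5·q, p^2 + 6·p·q + 5·p - 1]].
At the point, J = [[-3.7500, 22.0000], [16.2500, -52.0000]] (det J = -162.5000).
Solving J·Δ = −F gives Δ = (1.5785, -0.8673).
Then the next iterate is (p, q)₁ = (-1.4215, 1.6327).

(-1.4215, 1.6327)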